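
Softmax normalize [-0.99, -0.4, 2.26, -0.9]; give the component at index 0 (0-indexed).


Exponentials: e^-0.99=0.3716, e^-0.4=0.6703, e^2.26=9.5831, e^-0.9=0.4066
Sum = 11.0316
Softmax = [0.0337, 0.0608, 0.8687, 0.0369]
p[0] = 0.3716/11.0316 = 0.0337

0.0337


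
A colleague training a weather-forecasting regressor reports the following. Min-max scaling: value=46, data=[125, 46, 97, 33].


min=33, max=125
(46-33)/(125-33) = 13/92 = 0.1413

0.1413


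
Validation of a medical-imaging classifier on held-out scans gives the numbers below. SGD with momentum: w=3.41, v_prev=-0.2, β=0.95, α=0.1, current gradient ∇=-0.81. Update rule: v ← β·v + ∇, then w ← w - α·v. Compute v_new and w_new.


v_new = 0.95·-0.2 - 0.81 = -0.19 - 0.81 = -1
w_new = 3.41 - 0.1·-1 = 3.41 + 0.1 = 3.51

v_new=-1, w_new=3.51


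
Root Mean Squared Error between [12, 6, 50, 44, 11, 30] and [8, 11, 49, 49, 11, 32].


MSE = 71/6 = 11.8333
RMSE = √(71/6) = 3.44

3.44


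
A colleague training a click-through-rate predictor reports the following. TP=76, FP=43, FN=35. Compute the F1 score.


Precision = 76/119 = 0.6387
Recall = 76/111 = 0.6847
F1 = 2·P·R/(P+R) = 2·TP/(2·TP+FP+FN) = 152/(152+43+35) = 152/230 = 0.6609

0.6609


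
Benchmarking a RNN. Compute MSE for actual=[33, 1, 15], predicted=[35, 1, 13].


Squared errors: (33-35)²=4, (1-1)²=0, (15-13)²=4
Sum = 8
MSE = 8/3 = 8/3

8/3


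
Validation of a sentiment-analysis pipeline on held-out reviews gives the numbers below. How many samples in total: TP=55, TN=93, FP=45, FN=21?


Total = TP + TN + FP + FN
= 55 + 93 + 45 + 21
= 214
(Predicted positive: 100, predicted negative: 114)

214


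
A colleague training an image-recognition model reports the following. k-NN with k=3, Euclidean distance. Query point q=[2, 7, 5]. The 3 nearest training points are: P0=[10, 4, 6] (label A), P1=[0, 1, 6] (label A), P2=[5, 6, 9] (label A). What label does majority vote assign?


d(q,P0) = 8.6023  (label A)
d(q,P1) = 6.4031  (label A)
d(q,P2) = 5.099  (label A)
Votes: A=3, B=0
Majority → A

A


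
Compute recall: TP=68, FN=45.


Recall = TP/(TP+FN)
= 68/(68+45)
= 68/113 = 60.18%

60.18%


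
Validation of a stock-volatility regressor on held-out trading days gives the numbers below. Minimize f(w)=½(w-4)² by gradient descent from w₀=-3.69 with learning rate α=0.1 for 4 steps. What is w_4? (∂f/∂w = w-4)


step 1: grad = -3.69-4 = -7.69; w = -3.69 - 0.1·(-7.69) = -2.921
step 2: grad = -2.921-4 = -6.921; w = -2.921 - 0.1·(-6.921) = -2.2289
step 3: grad = -2.2289-4 = -6.2289; w = -2.2289 - 0.1·(-6.2289) = -1.60601
step 4: grad = -1.60601-4 = -5.60601; w = -1.60601 - 0.1·(-5.60601) = -1.045409

-1.045409


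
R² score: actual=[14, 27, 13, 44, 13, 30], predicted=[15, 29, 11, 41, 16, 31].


ȳ = 23.5
SS_res = Σ(y-ŷ)² = 28
SS_tot = Σ(y-ȳ)² = 785.5
R² = 1 - SS_res/SS_tot = 1 - 0.0356 = 0.9644

0.9644


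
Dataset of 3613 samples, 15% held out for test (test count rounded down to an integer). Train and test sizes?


Test = ⌊3613·15/100⌋ = 541
Train = 3613 - 541 = 3072

Train: 3072, Test: 541


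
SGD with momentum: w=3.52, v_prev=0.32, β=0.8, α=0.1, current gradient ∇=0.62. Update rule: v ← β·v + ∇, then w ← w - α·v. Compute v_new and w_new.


v_new = 0.8·0.32 + 0.62 = 0.256 + 0.62 = 0.876
w_new = 3.52 - 0.1·0.876 = 3.52 - 0.0876 = 3.4324

v_new=0.876, w_new=3.4324


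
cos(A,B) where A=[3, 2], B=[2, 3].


A·B = 3·2 + 2·3 = 12
‖A‖ = √13 = 3.6056, ‖B‖ = √13 = 3.6056
cos = 12/(√13·√13) = 12/√169 = 0.9231

0.9231


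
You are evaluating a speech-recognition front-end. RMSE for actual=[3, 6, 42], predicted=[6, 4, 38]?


MSE = 29/3 = 9.6667
RMSE = √(29/3) = 3.1091

3.1091


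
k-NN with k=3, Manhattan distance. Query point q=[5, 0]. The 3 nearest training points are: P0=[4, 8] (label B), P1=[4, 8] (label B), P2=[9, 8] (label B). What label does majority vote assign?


d(q,P0) = 9  (label B)
d(q,P1) = 9  (label B)
d(q,P2) = 12  (label B)
Votes: A=0, B=3
Majority → B

B


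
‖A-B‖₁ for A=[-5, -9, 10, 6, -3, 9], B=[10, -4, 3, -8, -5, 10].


d = |-5-10| + |-9+ 4| + |10-3| + |6+ 8| + |-3+ 5| + |9-10|
  = 15 + 5 + 7 + 14 + 2 + 1
  = 44

44


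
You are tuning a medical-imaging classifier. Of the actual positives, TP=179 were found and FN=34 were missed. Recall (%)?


Recall = TP/(TP+FN)
= 179/(179+34)
= 179/213 = 84.04%

84.04%


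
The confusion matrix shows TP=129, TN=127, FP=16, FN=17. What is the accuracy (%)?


Accuracy = (TP+TN)/(TP+TN+FP+FN)
= (129+127)/(289)
= 256/289 = 88.58%

88.58%


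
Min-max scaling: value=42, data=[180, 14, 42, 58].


min=14, max=180
(42-14)/(180-14) = 28/166 = 0.1687

0.1687


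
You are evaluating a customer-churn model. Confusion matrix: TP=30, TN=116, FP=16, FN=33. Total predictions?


Total = TP + TN + FP + FN
= 30 + 116 + 16 + 33
= 195
(Predicted positive: 46, predicted negative: 149)

195


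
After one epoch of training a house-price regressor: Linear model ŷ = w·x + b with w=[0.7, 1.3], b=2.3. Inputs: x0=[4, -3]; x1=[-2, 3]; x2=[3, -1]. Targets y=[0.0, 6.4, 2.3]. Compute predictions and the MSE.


ŷ0 = (0.7)·(4) + (1.3)·(-3) + 2.3 = 1.2
ŷ1 = (0.7)·(-2) + (1.3)·(3) + 2.3 = 4.8
ŷ2 = (0.7)·(3) + (1.3)·(-1) + 2.3 = 3.1
errors² = [1.44, 2.56, 0.64]
MSE = 4.6400/3 = 1.5467

1.5467


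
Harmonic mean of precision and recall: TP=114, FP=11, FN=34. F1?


Precision = 114/125 = 0.912
Recall = 114/148 = 0.7703
F1 = 2·P·R/(P+R) = 2·TP/(2·TP+FP+FN) = 228/(228+11+34) = 228/273 = 0.8352

0.8352


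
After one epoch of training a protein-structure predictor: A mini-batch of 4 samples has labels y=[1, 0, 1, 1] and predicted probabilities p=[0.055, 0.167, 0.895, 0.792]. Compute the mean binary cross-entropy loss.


L[0] = -ln(0.055) = 2.9004
L[1] = -ln(1-0.167) = -ln(0.833) = 0.1827
L[2] = -ln(0.895) = 0.1109
L[3] = -ln(0.792) = 0.2332
mean = (2.9004 + 0.1827 + 0.1109 + 0.2332)/4 = 0.8568

0.8568


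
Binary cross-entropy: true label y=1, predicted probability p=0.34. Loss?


BCE = -[y·ln(p) + (1-y)·ln(1-p)]
= -1·ln(0.34) - 0
= -ln(0.34) = 1.0788

1.0788


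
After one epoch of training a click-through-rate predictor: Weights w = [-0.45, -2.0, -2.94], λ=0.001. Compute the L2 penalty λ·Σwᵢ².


‖w‖₂² = (-0.45)² + (-2.0)² + (-2.94)²
     = 0.2025 + 4 + 8.6436
     = 12.8461
λ·‖w‖₂² = 0.001·12.8461 = 0.012846

0.012846


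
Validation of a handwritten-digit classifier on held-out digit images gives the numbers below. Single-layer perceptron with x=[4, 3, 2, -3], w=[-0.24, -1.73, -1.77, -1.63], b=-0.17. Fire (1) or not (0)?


z = (4)·(-0.24) + (3)·(-1.73) + (2)·(-1.77) + (-3)·(-1.63) - 0.17
  = -4.97
step(z) = 0 (z<0)

0


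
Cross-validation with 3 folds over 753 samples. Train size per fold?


Fold size = 753/3 = 251
Training per fold = 753 - 251 = 502

502


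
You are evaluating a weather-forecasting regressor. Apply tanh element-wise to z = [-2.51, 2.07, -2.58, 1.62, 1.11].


tanh(-2.51) = -0.9869
tanh(2.07) = 0.9687
tanh(-2.58) = -0.9886
tanh(1.62) = 0.9246
tanh(1.11) = 0.8041
result = [-0.9869, 0.9687, -0.9886, 0.9246, 0.8041]

[-0.9869, 0.9687, -0.9886, 0.9246, 0.8041]


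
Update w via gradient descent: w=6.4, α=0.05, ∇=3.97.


w_new = w - α·∇
= 6.4 - 0.05·3.97
= 6.4 - 0.1985
= 6.2015

6.2015


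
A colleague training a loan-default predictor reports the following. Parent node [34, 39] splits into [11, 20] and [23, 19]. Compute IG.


Parent = [34, 39], H_parent = 0.9966
H_left = 0.9383 (n=31), H_right = 0.9934 (n=42)
H_children = (31/73)·0.9383 + (42/73)·0.9934 = 0.97
IG = 0.9966 - 0.97 = 0.0266

0.0266


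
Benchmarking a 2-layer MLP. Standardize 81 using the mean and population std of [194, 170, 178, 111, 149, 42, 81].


μ = 132.1429, σ = 51.8719
z = (81 - 132.1429)/51.8719 = -0.9859

-0.9859


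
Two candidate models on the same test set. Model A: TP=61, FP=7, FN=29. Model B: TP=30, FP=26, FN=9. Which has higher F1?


Model A: P=61/68=0.8971, R=61/90=0.6778, F1=2PR/(P+R)=2TP/(2TP+FP+FN)=122/158=0.7722
Model B: P=30/56=0.5357, R=30/39=0.7692, F1=2PR/(P+R)=2TP/(2TP+FP+FN)=60/95=0.6316
0.7722 > 0.6316 → Model A

Model A


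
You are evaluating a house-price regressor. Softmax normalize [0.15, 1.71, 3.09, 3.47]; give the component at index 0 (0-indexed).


Exponentials: e^0.15=1.1618, e^1.71=5.529, e^3.09=21.9771, e^3.47=32.1367
Sum = 60.8046
Softmax = [0.0191, 0.0909, 0.3614, 0.5285]
p[0] = 1.1618/60.8046 = 0.0191

0.0191


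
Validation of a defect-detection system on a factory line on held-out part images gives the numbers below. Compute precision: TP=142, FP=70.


Precision = TP/(TP+FP)
= 142/(142+70)
= 142/212 = 66.98%

66.98%


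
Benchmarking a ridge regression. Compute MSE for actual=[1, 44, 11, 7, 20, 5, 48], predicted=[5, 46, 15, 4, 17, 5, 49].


Squared errors: (1-5)²=16, (44-46)²=4, (11-15)²=16, (7-4)²=9, (20-17)²=9, (5-5)²=0, (48-49)²=1
Sum = 55
MSE = 55/7 = 55/7

55/7


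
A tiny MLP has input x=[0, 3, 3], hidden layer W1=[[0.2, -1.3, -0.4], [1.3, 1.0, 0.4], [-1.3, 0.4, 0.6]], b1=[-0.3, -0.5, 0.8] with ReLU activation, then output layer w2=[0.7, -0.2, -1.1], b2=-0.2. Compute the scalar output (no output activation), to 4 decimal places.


z1[0] = (0.2)·(0) + (-1.3)·(3) + (-0.4)·(3) - 0.3 = -5.4
z1[1] = (1.3)·(0) + (1.0)·(3) + (0.4)·(3) - 0.5 = 3.7
z1[2] = (-1.3)·(0) + (0.4)·(3) + (0.6)·(3) + 0.8 = 3.8
h = ReLU(z1) = [0.0, 3.7, 3.8]
output = (0.7)·(0.0) + (-0.2)·(3.7) + (-1.1)·(3.8) - 0.2 = -5.12

-5.12


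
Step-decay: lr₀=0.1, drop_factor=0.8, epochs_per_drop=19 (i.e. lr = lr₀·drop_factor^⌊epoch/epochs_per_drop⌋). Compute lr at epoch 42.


n_drops = ⌊42/19⌋ = 2
lr = 0.1·0.8^2 = 0.1·0.64 = 0.064

0.064


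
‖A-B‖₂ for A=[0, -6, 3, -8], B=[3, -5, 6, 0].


d = √((0-3)² + (-6+ 5)² + (3-6)² + (-8-0)²)
  = √(9 + 1 + 9 + 64)
  = √83 = 9.1104

9.1104


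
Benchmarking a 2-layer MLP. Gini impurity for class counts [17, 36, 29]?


Probabilities: [17/82, 36/82, 29/82] ≈ [0.2073, 0.439, 0.3537]
Σpᵢ² = (289 + 1296 + 841)/82² = 2426/6724
Gini = 1 - Σpᵢ² = 1 - 2426/6724 = 0.6392

0.6392


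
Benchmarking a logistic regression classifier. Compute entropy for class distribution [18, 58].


Probabilities: [18/76, 58/76] ≈ [0.2368, 0.7632]
H = -((18/76)·log₂(18/76) + (58/76)·log₂(58/76))
  = 0.7897 bits

0.7897 bits


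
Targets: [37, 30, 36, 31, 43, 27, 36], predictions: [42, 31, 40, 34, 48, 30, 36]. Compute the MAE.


Absolute errors: |37-42|=5, |30-31|=1, |36-40|=4, |31-34|=3, |43-48|=5, |27-30|=3, |36-36|=0
Sum = 21
MAE = 21/7 = 3

3


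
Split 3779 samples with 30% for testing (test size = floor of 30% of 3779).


Test = ⌊3779·30/100⌋ = 1133
Train = 3779 - 1133 = 2646

Train: 2646, Test: 1133


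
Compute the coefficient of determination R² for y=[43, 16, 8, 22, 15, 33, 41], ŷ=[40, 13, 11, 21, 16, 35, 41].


ȳ = 25.4286
SS_res = Σ(y-ŷ)² = 33
SS_tot = Σ(y-ȳ)² = 1121.71
R² = 1 - SS_res/SS_tot = 1 - 0.0294 = 0.9706

0.9706


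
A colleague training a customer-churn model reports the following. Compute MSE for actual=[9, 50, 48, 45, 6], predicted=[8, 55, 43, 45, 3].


Squared errors: (9-8)²=1, (50-55)²=25, (48-43)²=25, (45-45)²=0, (6-3)²=9
Sum = 60
MSE = 60/5 = 12

12


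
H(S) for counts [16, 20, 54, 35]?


Probabilities: [16/125, 20/125, 54/125, 35/125] ≈ [0.128, 0.16, 0.432, 0.28]
H = -((16/125)·log₂(16/125) + (20/125)·log₂(20/125) + (54/125)·log₂(54/125) + (35/125)·log₂(35/125))
  = 1.84 bits

1.84 bits


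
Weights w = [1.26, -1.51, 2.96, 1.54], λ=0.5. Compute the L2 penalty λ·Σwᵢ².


‖w‖₂² = (1.26)² + (-1.51)² + (2.96)² + (1.54)²
     = 1.5876 + 2.2801 + 8.7616 + 2.3716
     = 15.0009
λ·‖w‖₂² = 0.5·15.0009 = 7.50045

7.50045


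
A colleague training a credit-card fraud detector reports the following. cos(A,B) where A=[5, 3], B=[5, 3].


A·B = 5·5 + 3·3 = 34
‖A‖ = √34 = 5.831, ‖B‖ = √34 = 5.831
cos = 34/(√34·√34) = 34/√1156 = 1.0

1.0


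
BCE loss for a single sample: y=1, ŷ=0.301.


BCE = -[y·ln(p) + (1-y)·ln(1-p)]
= -1·ln(0.301) - 0
= -ln(0.301) = 1.2006

1.2006


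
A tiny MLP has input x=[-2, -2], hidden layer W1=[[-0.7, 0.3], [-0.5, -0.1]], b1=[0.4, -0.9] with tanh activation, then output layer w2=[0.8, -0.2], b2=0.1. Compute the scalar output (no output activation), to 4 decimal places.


z1[0] = (-0.7)·(-2) + (0.3)·(-2) + 0.4 = 1.2
z1[1] = (-0.5)·(-2) + (-0.1)·(-2) - 0.9 = 0.3
h = tanh(z1) = [0.8337, 0.2913]
output = (0.8)·(0.8337) + (-0.2)·(0.2913) + 0.1 = 0.7087

0.7087


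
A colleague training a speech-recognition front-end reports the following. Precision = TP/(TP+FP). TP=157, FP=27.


Precision = TP/(TP+FP)
= 157/(157+27)
= 157/184 = 85.33%

85.33%


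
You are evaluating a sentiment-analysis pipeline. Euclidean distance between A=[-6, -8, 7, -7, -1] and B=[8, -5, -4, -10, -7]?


d = √((-6-8)² + (-8+ 5)² + (7+ 4)² + (-7+ 10)² + (-1+ 7)²)
  = √(196 + 9 + 121 + 9 + 36)
  = √371 = 19.2614

19.2614


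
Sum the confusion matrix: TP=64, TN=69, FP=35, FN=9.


Total = TP + TN + FP + FN
= 64 + 69 + 35 + 9
= 177
(Predicted positive: 99, predicted negative: 78)

177


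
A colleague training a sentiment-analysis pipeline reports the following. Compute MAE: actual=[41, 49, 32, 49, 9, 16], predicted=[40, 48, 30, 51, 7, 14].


Absolute errors: |41-40|=1, |49-48|=1, |32-30|=2, |49-51|=2, |9-7|=2, |16-14|=2
Sum = 10
MAE = 10/6 = 5/3

5/3


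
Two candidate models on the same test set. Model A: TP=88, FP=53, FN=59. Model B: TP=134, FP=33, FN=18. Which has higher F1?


Model A: P=88/141=0.6241, R=88/147=0.5986, F1=2PR/(P+R)=2TP/(2TP+FP+FN)=176/288=0.6111
Model B: P=134/167=0.8024, R=134/152=0.8816, F1=2PR/(P+R)=2TP/(2TP+FP+FN)=268/319=0.8401
0.6111 < 0.8401 → Model B

Model B


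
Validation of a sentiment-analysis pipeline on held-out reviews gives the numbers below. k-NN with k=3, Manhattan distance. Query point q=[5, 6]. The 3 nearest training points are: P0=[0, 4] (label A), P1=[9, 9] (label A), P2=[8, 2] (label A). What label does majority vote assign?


d(q,P0) = 7  (label A)
d(q,P1) = 7  (label A)
d(q,P2) = 7  (label A)
Votes: A=3, B=0
Majority → A

A


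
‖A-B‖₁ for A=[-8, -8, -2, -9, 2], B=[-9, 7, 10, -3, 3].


d = |-8+ 9| + |-8-7| + |-2-10| + |-9+ 3| + |2-3|
  = 1 + 15 + 12 + 6 + 1
  = 35

35


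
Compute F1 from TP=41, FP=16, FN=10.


Precision = 41/57 = 0.7193
Recall = 41/51 = 0.8039
F1 = 2·P·R/(P+R) = 2·TP/(2·TP+FP+FN) = 82/(82+16+10) = 82/108 = 0.7593

0.7593


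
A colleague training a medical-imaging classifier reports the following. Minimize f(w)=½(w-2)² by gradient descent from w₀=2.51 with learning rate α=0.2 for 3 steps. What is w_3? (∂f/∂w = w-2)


step 1: grad = 2.51-2 = 0.51; w = 2.51 - 0.2·(0.51) = 2.408
step 2: grad = 2.408-2 = 0.408; w = 2.408 - 0.2·(0.408) = 2.3264
step 3: grad = 2.3264-2 = 0.3264; w = 2.3264 - 0.2·(0.3264) = 2.26112

2.26112


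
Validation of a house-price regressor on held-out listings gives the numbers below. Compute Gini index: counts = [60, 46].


Probabilities: [60/106, 46/106] ≈ [0.566, 0.434]
Σpᵢ² = (3600 + 2116)/106² = 5716/11236
Gini = 1 - Σpᵢ² = 1 - 5716/11236 = 0.4913

0.4913


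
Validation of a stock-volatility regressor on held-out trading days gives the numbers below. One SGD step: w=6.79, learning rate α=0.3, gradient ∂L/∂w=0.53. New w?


w_new = w - α·∇
= 6.79 - 0.3·0.53
= 6.79 - 0.159
= 6.631

6.631


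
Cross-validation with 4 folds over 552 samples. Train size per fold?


Fold size = 552/4 = 138
Training per fold = 552 - 138 = 414

414


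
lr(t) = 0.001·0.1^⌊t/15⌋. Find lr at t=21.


n_drops = ⌊21/15⌋ = 1
lr = 0.001·0.1^1 = 0.001·0.1 = 0.0001

0.0001


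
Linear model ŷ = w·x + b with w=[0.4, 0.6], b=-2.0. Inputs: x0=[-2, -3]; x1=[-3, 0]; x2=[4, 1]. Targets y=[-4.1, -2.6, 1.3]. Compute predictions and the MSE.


ŷ0 = (0.4)·(-2) + (0.6)·(-3) - 2.0 = -4.6
ŷ1 = (0.4)·(-3) + (0.6)·(0) - 2.0 = -3.2
ŷ2 = (0.4)·(4) + (0.6)·(1) - 2.0 = 0.2
errors² = [0.25, 0.36, 1.21]
MSE = 1.8200/3 = 0.6067

0.6067


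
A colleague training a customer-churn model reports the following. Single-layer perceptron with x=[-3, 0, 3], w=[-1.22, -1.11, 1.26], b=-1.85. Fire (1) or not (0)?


z = (-3)·(-1.22) + (0)·(-1.11) + (3)·(1.26) - 1.85
  = 5.59
step(z) = 1 (z≥0)

1


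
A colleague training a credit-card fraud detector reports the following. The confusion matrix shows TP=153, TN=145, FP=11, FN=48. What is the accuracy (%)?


Accuracy = (TP+TN)/(TP+TN+FP+FN)
= (153+145)/(357)
= 298/357 = 83.47%

83.47%


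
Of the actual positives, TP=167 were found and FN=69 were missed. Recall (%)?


Recall = TP/(TP+FN)
= 167/(167+69)
= 167/236 = 70.76%

70.76%


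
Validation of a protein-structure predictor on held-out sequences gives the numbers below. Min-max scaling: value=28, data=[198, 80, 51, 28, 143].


min=28, max=198
(28-28)/(198-28) = 0/170 = 0.0

0.0


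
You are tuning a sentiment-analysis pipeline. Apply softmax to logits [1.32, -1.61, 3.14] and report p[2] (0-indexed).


Exponentials: e^1.32=3.7434, e^-1.61=0.1999, e^3.14=23.1039
Sum = 27.0472
Softmax = [0.1384, 0.0074, 0.8542]
p[2] = 23.1039/27.0472 = 0.8542

0.8542


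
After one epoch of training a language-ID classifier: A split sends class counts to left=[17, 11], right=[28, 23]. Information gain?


Parent = [45, 34], H_parent = 0.986
H_left = 0.9666 (n=28), H_right = 0.9931 (n=51)
H_children = (28/79)·0.9666 + (51/79)·0.9931 = 0.9837
IG = 0.986 - 0.9837 = 0.0023

0.0023


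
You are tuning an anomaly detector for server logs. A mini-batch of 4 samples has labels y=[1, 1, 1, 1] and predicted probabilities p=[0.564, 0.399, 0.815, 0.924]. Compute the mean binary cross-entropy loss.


L[0] = -ln(0.564) = 0.5727
L[1] = -ln(0.399) = 0.9188
L[2] = -ln(0.815) = 0.2046
L[3] = -ln(0.924) = 0.079
mean = (0.5727 + 0.9188 + 0.2046 + 0.079)/4 = 0.4438

0.4438


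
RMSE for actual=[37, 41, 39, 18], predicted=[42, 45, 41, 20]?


MSE = 49/4 = 12.25
RMSE = √(49/4) = 3.5

3.5


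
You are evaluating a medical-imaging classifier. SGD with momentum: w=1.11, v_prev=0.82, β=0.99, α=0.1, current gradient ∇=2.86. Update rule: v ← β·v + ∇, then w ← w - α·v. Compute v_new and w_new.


v_new = 0.99·0.82 + 2.86 = 0.8118 + 2.86 = 3.6718
w_new = 1.11 - 0.1·3.6718 = 1.11 - 0.36718 = 0.74282

v_new=3.6718, w_new=0.74282


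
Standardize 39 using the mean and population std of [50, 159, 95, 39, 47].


μ = 78, σ = 44.98
z = (39 - 78)/44.98 = -0.8671

-0.8671


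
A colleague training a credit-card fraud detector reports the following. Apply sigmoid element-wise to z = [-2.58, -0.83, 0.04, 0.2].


σ(-2.58) = 1/(1+e^2.58) = 0.0704
σ(-0.83) = 1/(1+e^0.83) = 0.3036
σ(0.04) = 1/(1+e^-0.04) = 0.51
σ(0.2) = 1/(1+e^-0.2) = 0.5498
result = [0.0704, 0.3036, 0.51, 0.5498]

[0.0704, 0.3036, 0.51, 0.5498]


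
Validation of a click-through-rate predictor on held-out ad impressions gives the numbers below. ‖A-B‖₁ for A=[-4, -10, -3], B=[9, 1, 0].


d = |-4-9| + |-10-1| + |-3-0|
  = 13 + 11 + 3
  = 27

27


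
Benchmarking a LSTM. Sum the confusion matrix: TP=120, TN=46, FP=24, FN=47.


Total = TP + TN + FP + FN
= 120 + 46 + 24 + 47
= 237
(Predicted positive: 144, predicted negative: 93)

237


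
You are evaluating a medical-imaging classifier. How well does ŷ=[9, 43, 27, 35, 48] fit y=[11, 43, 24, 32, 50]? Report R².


ȳ = 32
SS_res = Σ(y-ŷ)² = 26
SS_tot = Σ(y-ȳ)² = 950
R² = 1 - SS_res/SS_tot = 1 - 0.0274 = 0.9726

0.9726


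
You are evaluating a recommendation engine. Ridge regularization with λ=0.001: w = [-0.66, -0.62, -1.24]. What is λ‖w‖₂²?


‖w‖₂² = (-0.66)² + (-0.62)² + (-1.24)²
     = 0.4356 + 0.3844 + 1.5376
     = 2.3576
λ·‖w‖₂² = 0.001·2.3576 = 0.002358

0.002358


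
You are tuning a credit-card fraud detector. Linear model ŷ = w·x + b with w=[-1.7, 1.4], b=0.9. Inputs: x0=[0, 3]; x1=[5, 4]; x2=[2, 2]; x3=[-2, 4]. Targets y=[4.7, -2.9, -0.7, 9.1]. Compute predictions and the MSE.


ŷ0 = (-1.7)·(0) + (1.4)·(3) + 0.9 = 5.1
ŷ1 = (-1.7)·(5) + (1.4)·(4) + 0.9 = -2.0
ŷ2 = (-1.7)·(2) + (1.4)·(2) + 0.9 = 0.3
ŷ3 = (-1.7)·(-2) + (1.4)·(4) + 0.9 = 9.9
errors² = [0.16, 0.81, 1.0, 0.64]
MSE = 2.6100/4 = 0.6525

0.6525


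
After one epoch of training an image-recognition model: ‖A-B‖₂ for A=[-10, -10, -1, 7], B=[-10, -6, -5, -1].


d = √((-10+ 10)² + (-10+ 6)² + (-1+ 5)² + (7+ 1)²)
  = √(0 + 16 + 16 + 64)
  = √96 = 9.798

9.798


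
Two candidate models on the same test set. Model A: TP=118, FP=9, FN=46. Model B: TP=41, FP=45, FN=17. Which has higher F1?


Model A: P=118/127=0.9291, R=118/164=0.7195, F1=2PR/(P+R)=2TP/(2TP+FP+FN)=236/291=0.811
Model B: P=41/86=0.4767, R=41/58=0.7069, F1=2PR/(P+R)=2TP/(2TP+FP+FN)=82/144=0.5694
0.811 > 0.5694 → Model A

Model A


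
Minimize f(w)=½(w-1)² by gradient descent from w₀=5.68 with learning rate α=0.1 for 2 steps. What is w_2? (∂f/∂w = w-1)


step 1: grad = 5.68-1 = 4.68; w = 5.68 - 0.1·(4.68) = 5.212
step 2: grad = 5.212-1 = 4.212; w = 5.212 - 0.1·(4.212) = 4.7908

4.7908


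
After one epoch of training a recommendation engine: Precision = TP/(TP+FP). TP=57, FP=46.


Precision = TP/(TP+FP)
= 57/(57+46)
= 57/103 = 55.34%

55.34%


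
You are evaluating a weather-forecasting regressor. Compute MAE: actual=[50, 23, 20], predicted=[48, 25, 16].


Absolute errors: |50-48|=2, |23-25|=2, |20-16|=4
Sum = 8
MAE = 8/3 = 8/3

8/3


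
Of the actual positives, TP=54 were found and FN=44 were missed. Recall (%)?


Recall = TP/(TP+FN)
= 54/(54+44)
= 54/98 = 55.1%

55.1%


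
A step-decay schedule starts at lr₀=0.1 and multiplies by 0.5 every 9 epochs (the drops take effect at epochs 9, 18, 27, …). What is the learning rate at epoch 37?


n_drops = ⌊37/9⌋ = 4
lr = 0.1·0.5^4 = 0.1·0.0625 = 0.00625

0.00625


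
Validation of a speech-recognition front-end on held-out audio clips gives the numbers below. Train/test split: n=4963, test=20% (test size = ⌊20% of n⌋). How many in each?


Test = ⌊4963·20/100⌋ = 992
Train = 4963 - 992 = 3971

Train: 3971, Test: 992


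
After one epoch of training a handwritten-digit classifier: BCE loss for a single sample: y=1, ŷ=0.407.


BCE = -[y·ln(p) + (1-y)·ln(1-p)]
= -1·ln(0.407) - 0
= -ln(0.407) = 0.8989

0.8989


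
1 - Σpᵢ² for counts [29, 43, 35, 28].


Probabilities: [29/135, 43/135, 35/135, 28/135] ≈ [0.2148, 0.3185, 0.2593, 0.2074]
Σpᵢ² = (841 + 1849 + 1225 + 784)/135² = 4699/18225
Gini = 1 - Σpᵢ² = 1 - 4699/18225 = 0.7422

0.7422


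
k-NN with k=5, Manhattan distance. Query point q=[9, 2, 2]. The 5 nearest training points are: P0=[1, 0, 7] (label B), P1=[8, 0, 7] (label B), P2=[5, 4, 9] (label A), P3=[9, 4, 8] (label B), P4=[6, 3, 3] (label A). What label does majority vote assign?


d(q,P0) = 15  (label B)
d(q,P1) = 8  (label B)
d(q,P2) = 13  (label A)
d(q,P3) = 8  (label B)
d(q,P4) = 5  (label A)
Votes: A=2, B=3
Majority → B

B


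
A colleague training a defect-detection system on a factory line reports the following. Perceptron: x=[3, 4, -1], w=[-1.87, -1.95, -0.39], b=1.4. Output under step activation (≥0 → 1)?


z = (3)·(-1.87) + (4)·(-1.95) + (-1)·(-0.39) + 1.4
  = -11.62
step(z) = 0 (z<0)

0


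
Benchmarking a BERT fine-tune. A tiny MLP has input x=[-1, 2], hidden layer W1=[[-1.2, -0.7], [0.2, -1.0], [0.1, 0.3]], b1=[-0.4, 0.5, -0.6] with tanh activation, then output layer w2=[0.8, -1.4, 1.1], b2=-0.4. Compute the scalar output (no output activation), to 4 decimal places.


z1[0] = (-1.2)·(-1) + (-0.7)·(2) - 0.4 = -0.6
z1[1] = (0.2)·(-1) + (-1.0)·(2) + 0.5 = -1.7
z1[2] = (0.1)·(-1) + (0.3)·(2) - 0.6 = -0.1
h = tanh(z1) = [-0.537, -0.9354, -0.0997]
output = (0.8)·(-0.537) + (-1.4)·(-0.9354) + (1.1)·(-0.0997) - 0.4 = 0.3703

0.3703


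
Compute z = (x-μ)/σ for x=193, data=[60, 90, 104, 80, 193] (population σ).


μ = 105.4, σ = 46.0851
z = (193 - 105.4)/46.0851 = 1.9008

1.9008


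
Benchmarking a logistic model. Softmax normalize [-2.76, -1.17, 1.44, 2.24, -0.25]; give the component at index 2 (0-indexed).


Exponentials: e^-2.76=0.0633, e^-1.17=0.3104, e^1.44=4.2207, e^2.24=9.3933, e^-0.25=0.7788
Sum = 14.7665
Softmax = [0.0043, 0.021, 0.2858, 0.6361, 0.0527]
p[2] = 4.2207/14.7665 = 0.2858

0.2858


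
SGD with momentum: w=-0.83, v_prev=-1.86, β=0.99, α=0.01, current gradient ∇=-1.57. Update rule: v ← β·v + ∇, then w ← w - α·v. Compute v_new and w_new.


v_new = 0.99·-1.86 - 1.57 = -1.8414 - 1.57 = -3.4114
w_new = -0.83 - 0.01·-3.4114 = -0.83 + 0.034114 = -0.795886

v_new=-3.4114, w_new=-0.795886


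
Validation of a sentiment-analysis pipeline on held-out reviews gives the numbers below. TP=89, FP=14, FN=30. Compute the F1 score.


Precision = 89/103 = 0.8641
Recall = 89/119 = 0.7479
F1 = 2·P·R/(P+R) = 2·TP/(2·TP+FP+FN) = 178/(178+14+30) = 178/222 = 0.8018

0.8018


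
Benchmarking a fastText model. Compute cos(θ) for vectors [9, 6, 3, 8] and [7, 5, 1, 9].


A·B = 9·7 + 6·5 + 3·1 + 8·9 = 168
‖A‖ = √190 = 13.784, ‖B‖ = √156 = 12.49
cos = 168/(√190·√156) = 168/√29640 = 0.9758

0.9758


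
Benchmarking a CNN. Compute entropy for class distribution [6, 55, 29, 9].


Probabilities: [6/99, 55/99, 29/99, 9/99] ≈ [0.0606, 0.5556, 0.2929, 0.0909]
H = -((6/99)·log₂(6/99) + (55/99)·log₂(55/99) + (29/99)·log₂(29/99) + (9/99)·log₂(9/99))
  = 1.5496 bits

1.5496 bits


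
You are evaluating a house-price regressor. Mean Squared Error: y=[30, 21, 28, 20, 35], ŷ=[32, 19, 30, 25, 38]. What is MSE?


Squared errors: (30-32)²=4, (21-19)²=4, (28-30)²=4, (20-25)²=25, (35-38)²=9
Sum = 46
MSE = 46/5 = 46/5

46/5


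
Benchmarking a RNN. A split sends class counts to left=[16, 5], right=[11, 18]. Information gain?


Parent = [27, 23], H_parent = 0.9954
H_left = 0.7919 (n=21), H_right = 0.9576 (n=29)
H_children = (21/50)·0.7919 + (29/50)·0.9576 = 0.888
IG = 0.9954 - 0.888 = 0.1074

0.1074


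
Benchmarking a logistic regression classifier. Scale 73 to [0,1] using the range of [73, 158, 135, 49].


min=49, max=158
(73-49)/(158-49) = 24/109 = 0.2202

0.2202


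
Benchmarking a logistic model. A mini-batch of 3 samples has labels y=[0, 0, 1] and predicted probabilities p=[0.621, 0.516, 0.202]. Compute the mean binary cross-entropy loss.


L[0] = -ln(1-0.621) = -ln(0.379) = 0.9702
L[1] = -ln(1-0.516) = -ln(0.484) = 0.7257
L[2] = -ln(0.202) = 1.5995
mean = (0.9702 + 0.7257 + 1.5995)/3 = 1.0985

1.0985


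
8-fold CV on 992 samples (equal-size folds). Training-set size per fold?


Fold size = 992/8 = 124
Training per fold = 992 - 124 = 868

868


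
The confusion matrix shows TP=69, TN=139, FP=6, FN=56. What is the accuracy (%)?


Accuracy = (TP+TN)/(TP+TN+FP+FN)
= (69+139)/(270)
= 208/270 = 77.04%

77.04%


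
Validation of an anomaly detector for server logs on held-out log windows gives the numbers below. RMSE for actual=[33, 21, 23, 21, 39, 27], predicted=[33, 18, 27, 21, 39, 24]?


MSE = 34/6 = 5.6667
RMSE = √(34/6) = 2.3805

2.3805


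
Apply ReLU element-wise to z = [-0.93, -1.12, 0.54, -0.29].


ReLU(-0.93) = max(0, -0.93) = 0.0
ReLU(-1.12) = max(0, -1.12) = 0.0
ReLU(0.54) = max(0, 0.54) = 0.54
ReLU(-0.29) = max(0, -0.29) = 0.0
result = [0.0, 0.0, 0.54, 0.0]

[0.0, 0.0, 0.54, 0.0]


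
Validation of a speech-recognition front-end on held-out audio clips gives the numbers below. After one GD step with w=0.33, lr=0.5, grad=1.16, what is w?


w_new = w - α·∇
= 0.33 - 0.5·1.16
= 0.33 - 0.58
= -0.25

-0.25


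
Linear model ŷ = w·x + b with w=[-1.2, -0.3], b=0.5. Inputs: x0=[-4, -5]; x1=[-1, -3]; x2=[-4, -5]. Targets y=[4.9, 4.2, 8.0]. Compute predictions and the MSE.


ŷ0 = (-1.2)·(-4) + (-0.3)·(-5) + 0.5 = 6.8
ŷ1 = (-1.2)·(-1) + (-0.3)·(-3) + 0.5 = 2.6
ŷ2 = (-1.2)·(-4) + (-0.3)·(-5) + 0.5 = 6.8
errors² = [3.61, 2.56, 1.44]
MSE = 7.6100/3 = 2.5367

2.5367


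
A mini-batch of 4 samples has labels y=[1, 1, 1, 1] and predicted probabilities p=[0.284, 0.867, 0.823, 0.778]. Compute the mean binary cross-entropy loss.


L[0] = -ln(0.284) = 1.2588
L[1] = -ln(0.867) = 0.1427
L[2] = -ln(0.823) = 0.1948
L[3] = -ln(0.778) = 0.251
mean = (1.2588 + 0.1427 + 0.1948 + 0.251)/4 = 0.4618

0.4618


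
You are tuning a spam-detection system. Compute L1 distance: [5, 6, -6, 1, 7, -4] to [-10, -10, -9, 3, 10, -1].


d = |5+ 10| + |6+ 10| + |-6+ 9| + |1-3| + |7-10| + |-4+ 1|
  = 15 + 16 + 3 + 2 + 3 + 3
  = 42

42


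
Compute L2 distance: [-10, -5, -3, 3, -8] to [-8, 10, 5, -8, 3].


d = √((-10+ 8)² + (-5-10)² + (-3-5)² + (3+ 8)² + (-8-3)²)
  = √(4 + 225 + 64 + 121 + 121)
  = √535 = 23.1301

23.1301


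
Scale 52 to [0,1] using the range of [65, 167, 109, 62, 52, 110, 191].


min=52, max=191
(52-52)/(191-52) = 0/139 = 0.0

0.0


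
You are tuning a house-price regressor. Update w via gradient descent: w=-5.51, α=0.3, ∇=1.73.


w_new = w - α·∇
= -5.51 - 0.3·1.73
= -5.51 - 0.519
= -6.029

-6.029


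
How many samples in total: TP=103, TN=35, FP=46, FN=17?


Total = TP + TN + FP + FN
= 103 + 35 + 46 + 17
= 201
(Predicted positive: 149, predicted negative: 52)

201


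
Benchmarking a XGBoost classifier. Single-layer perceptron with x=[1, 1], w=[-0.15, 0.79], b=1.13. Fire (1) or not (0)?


z = (1)·(-0.15) + (1)·(0.79) + 1.13
  = 1.77
step(z) = 1 (z≥0)

1


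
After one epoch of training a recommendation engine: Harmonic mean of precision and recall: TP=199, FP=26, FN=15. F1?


Precision = 199/225 = 0.8844
Recall = 199/214 = 0.9299
F1 = 2·P·R/(P+R) = 2·TP/(2·TP+FP+FN) = 398/(398+26+15) = 398/439 = 0.9066

0.9066


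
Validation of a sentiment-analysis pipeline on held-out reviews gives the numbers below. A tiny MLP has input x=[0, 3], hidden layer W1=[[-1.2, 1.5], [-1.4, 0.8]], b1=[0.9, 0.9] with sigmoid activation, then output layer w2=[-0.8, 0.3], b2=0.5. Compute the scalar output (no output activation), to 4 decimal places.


z1[0] = (-1.2)·(0) + (1.5)·(3) + 0.9 = 5.4
z1[1] = (-1.4)·(0) + (0.8)·(3) + 0.9 = 3.3
h = sigmoid(z1) = [0.9955, 0.9644]
output = (-0.8)·(0.9955) + (0.3)·(0.9644) + 0.5 = -0.0071

-0.0071


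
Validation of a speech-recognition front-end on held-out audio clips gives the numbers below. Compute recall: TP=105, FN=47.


Recall = TP/(TP+FN)
= 105/(105+47)
= 105/152 = 69.08%

69.08%


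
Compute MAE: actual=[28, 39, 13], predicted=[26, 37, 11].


Absolute errors: |28-26|=2, |39-37|=2, |13-11|=2
Sum = 6
MAE = 6/3 = 2

2


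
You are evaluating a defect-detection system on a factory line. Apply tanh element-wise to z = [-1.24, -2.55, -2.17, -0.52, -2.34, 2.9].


tanh(-1.24) = -0.8455
tanh(-2.55) = -0.9879
tanh(-2.17) = -0.9743
tanh(-0.52) = -0.4777
tanh(-2.34) = -0.9816
tanh(2.9) = 0.994
result = [-0.8455, -0.9879, -0.9743, -0.4777, -0.9816, 0.994]

[-0.8455, -0.9879, -0.9743, -0.4777, -0.9816, 0.994]


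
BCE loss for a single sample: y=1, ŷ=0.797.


BCE = -[y·ln(p) + (1-y)·ln(1-p)]
= -1·ln(0.797) - 0
= -ln(0.797) = 0.2269

0.2269


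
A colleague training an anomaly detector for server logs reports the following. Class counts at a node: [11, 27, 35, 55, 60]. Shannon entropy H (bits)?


Probabilities: [11/188, 27/188, 35/188, 55/188, 60/188] ≈ [0.0585, 0.1436, 0.1862, 0.2926, 0.3191]
H = -((11/188)·log₂(11/188) + (27/188)·log₂(27/188) + (35/188)·log₂(35/188) + (55/188)·log₂(55/188) + (60/188)·log₂(60/188))
  = 2.1378 bits

2.1378 bits


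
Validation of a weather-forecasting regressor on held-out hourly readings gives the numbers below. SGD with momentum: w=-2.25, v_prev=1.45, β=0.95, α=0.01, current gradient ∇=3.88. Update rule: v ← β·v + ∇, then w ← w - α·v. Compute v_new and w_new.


v_new = 0.95·1.45 + 3.88 = 1.3775 + 3.88 = 5.2575
w_new = -2.25 - 0.01·5.2575 = -2.25 - 0.052575 = -2.302575

v_new=5.2575, w_new=-2.302575


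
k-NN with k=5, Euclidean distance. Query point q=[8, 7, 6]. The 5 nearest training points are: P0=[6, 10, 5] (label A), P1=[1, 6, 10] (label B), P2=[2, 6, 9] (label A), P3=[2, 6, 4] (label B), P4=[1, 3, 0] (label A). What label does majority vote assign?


d(q,P0) = 3.7417  (label A)
d(q,P1) = 8.124  (label B)
d(q,P2) = 6.7823  (label A)
d(q,P3) = 6.4031  (label B)
d(q,P4) = 10.0499  (label A)
Votes: A=3, B=2
Majority → A

A


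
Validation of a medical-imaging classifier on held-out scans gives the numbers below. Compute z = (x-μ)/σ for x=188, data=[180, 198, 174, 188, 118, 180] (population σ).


μ = 173, σ = 25.7358
z = (188 - 173)/25.7358 = 0.5828

0.5828


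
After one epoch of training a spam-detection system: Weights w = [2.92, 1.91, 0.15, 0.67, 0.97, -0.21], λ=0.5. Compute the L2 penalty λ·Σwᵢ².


‖w‖₂² = (2.92)² + (1.91)² + (0.15)² + (0.67)² + (0.97)² + (-0.21)²
     = 8.5264 + 3.6481 + 0.0225 + 0.4489 + 0.9409 + 0.0441
     = 13.6309
λ·‖w‖₂² = 0.5·13.6309 = 6.81545

6.81545


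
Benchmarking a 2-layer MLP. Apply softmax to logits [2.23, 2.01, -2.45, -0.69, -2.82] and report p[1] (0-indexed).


Exponentials: e^2.23=9.2999, e^2.01=7.4633, e^-2.45=0.0863, e^-0.69=0.5016, e^-2.82=0.0596
Sum = 17.4107
Softmax = [0.5341, 0.4287, 0.005, 0.0288, 0.0034]
p[1] = 7.4633/17.4107 = 0.4287

0.4287


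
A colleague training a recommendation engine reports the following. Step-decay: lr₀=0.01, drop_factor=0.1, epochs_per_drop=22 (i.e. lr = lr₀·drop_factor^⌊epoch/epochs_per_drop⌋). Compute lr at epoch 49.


n_drops = ⌊49/22⌋ = 2
lr = 0.01·0.1^2 = 0.01·0.01 = 0.0001

0.0001


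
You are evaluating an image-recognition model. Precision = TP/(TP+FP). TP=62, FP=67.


Precision = TP/(TP+FP)
= 62/(62+67)
= 62/129 = 48.06%

48.06%


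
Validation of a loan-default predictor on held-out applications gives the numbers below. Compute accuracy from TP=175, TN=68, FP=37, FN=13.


Accuracy = (TP+TN)/(TP+TN+FP+FN)
= (175+68)/(293)
= 243/293 = 82.94%

82.94%


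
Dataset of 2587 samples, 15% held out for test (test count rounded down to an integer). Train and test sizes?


Test = ⌊2587·15/100⌋ = 388
Train = 2587 - 388 = 2199

Train: 2199, Test: 388


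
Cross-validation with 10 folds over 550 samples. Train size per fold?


Fold size = 550/10 = 55
Training per fold = 550 - 55 = 495

495


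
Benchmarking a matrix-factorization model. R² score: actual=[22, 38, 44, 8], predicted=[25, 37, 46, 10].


ȳ = 28
SS_res = Σ(y-ŷ)² = 18
SS_tot = Σ(y-ȳ)² = 792
R² = 1 - SS_res/SS_tot = 1 - 0.0227 = 0.9773

0.9773


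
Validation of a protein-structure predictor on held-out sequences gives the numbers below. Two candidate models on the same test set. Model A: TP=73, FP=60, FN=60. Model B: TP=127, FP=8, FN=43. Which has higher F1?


Model A: P=73/133=0.5489, R=73/133=0.5489, F1=2PR/(P+R)=2TP/(2TP+FP+FN)=146/266=0.5489
Model B: P=127/135=0.9407, R=127/170=0.7471, F1=2PR/(P+R)=2TP/(2TP+FP+FN)=254/305=0.8328
0.5489 < 0.8328 → Model B

Model B


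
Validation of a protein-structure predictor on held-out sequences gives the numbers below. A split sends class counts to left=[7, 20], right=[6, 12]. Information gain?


Parent = [13, 32], H_parent = 0.8673
H_left = 0.8256 (n=27), H_right = 0.9183 (n=18)
H_children = (27/45)·0.8256 + (18/45)·0.9183 = 0.8627
IG = 0.8673 - 0.8627 = 0.0046

0.0046


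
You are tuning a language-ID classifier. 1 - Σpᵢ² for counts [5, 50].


Probabilities: [5/55, 50/55] ≈ [0.0909, 0.9091]
Σpᵢ² = (25 + 2500)/55² = 2525/3025
Gini = 1 - Σpᵢ² = 1 - 2525/3025 = 0.1653

0.1653


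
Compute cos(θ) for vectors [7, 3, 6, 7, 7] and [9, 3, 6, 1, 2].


A·B = 7·9 + 3·3 + 6·6 + 7·1 + 7·2 = 129
‖A‖ = √192 = 13.8564, ‖B‖ = √131 = 11.4455
cos = 129/(√192·√131) = 129/√25152 = 0.8134

0.8134


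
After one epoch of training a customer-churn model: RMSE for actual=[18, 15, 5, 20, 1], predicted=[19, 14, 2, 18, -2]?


MSE = 24/5 = 4.8
RMSE = √(24/5) = 2.1909

2.1909


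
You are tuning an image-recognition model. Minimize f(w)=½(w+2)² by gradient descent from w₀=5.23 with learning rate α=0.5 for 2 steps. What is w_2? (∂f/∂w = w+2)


step 1: grad = 5.23+2 = 7.23; w = 5.23 - 0.5·(7.23) = 1.615
step 2: grad = 1.615+2 = 3.615; w = 1.615 - 0.5·(3.615) = -0.1925

-0.1925


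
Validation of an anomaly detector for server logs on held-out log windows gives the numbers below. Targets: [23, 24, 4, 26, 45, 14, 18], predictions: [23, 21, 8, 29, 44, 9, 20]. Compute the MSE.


Squared errors: (23-23)²=0, (24-21)²=9, (4-8)²=16, (26-29)²=9, (45-44)²=1, (14-9)²=25, (18-20)²=4
Sum = 64
MSE = 64/7 = 64/7

64/7


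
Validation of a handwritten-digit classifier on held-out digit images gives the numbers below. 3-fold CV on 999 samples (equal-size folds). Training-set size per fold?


Fold size = 999/3 = 333
Training per fold = 999 - 333 = 666

666


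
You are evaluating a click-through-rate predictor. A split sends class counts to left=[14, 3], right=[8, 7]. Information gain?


Parent = [22, 10], H_parent = 0.896
H_left = 0.6723 (n=17), H_right = 0.9968 (n=15)
H_children = (17/32)·0.6723 + (15/32)·0.9968 = 0.8244
IG = 0.896 - 0.8244 = 0.0716

0.0716


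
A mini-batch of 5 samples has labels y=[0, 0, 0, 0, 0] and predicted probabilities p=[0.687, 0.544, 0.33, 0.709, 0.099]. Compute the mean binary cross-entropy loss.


L[0] = -ln(1-0.687) = -ln(0.313) = 1.1616
L[1] = -ln(1-0.544) = -ln(0.456) = 0.7853
L[2] = -ln(1-0.33) = -ln(0.67) = 0.4005
L[3] = -ln(1-0.709) = -ln(0.291) = 1.2344
L[4] = -ln(1-0.099) = -ln(0.901) = 0.1043
mean = (1.1616 + 0.7853 + 0.4005 + 1.2344 + 0.1043)/5 = 0.7372

0.7372


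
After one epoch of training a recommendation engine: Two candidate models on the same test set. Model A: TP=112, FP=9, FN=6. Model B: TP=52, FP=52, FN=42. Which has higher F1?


Model A: P=112/121=0.9256, R=112/118=0.9492, F1=2PR/(P+R)=2TP/(2TP+FP+FN)=224/239=0.9372
Model B: P=52/104=0.5, R=52/94=0.5532, F1=2PR/(P+R)=2TP/(2TP+FP+FN)=104/198=0.5253
0.9372 > 0.5253 → Model A

Model A


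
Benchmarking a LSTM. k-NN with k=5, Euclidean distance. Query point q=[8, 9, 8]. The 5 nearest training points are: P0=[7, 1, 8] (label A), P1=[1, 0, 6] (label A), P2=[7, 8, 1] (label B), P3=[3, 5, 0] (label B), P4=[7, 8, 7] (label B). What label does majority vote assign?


d(q,P0) = 8.0623  (label A)
d(q,P1) = 11.5758  (label A)
d(q,P2) = 7.1414  (label B)
d(q,P3) = 10.247  (label B)
d(q,P4) = 1.7321  (label B)
Votes: A=2, B=3
Majority → B

B


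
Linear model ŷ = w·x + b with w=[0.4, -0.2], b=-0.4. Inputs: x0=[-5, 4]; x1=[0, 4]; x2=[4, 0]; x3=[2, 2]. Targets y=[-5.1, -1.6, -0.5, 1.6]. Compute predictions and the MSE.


ŷ0 = (0.4)·(-5) + (-0.2)·(4) - 0.4 = -3.2
ŷ1 = (0.4)·(0) + (-0.2)·(4) - 0.4 = -1.2
ŷ2 = (0.4)·(4) + (-0.2)·(0) - 0.4 = 1.2
ŷ3 = (0.4)·(2) + (-0.2)·(2) - 0.4 = 0.0
errors² = [3.61, 0.16, 2.89, 2.56]
MSE = 9.2200/4 = 2.305

2.305


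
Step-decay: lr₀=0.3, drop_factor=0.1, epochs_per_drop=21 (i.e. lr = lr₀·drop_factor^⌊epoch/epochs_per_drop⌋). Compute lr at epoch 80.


n_drops = ⌊80/21⌋ = 3
lr = 0.3·0.1^3 = 0.3·0.001 = 0.0003

0.0003


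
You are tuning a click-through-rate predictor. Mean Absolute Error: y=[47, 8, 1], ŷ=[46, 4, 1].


Absolute errors: |47-46|=1, |8-4|=4, |1-1|=0
Sum = 5
MAE = 5/3 = 5/3

5/3
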